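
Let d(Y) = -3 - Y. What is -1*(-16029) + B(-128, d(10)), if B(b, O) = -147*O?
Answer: 17940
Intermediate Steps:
-1*(-16029) + B(-128, d(10)) = -1*(-16029) - 147*(-3 - 1*10) = 16029 - 147*(-3 - 10) = 16029 - 147*(-13) = 16029 + 1911 = 17940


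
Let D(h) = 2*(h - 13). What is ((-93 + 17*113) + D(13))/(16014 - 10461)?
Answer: 1828/5553 ≈ 0.32919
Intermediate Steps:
D(h) = -26 + 2*h (D(h) = 2*(-13 + h) = -26 + 2*h)
((-93 + 17*113) + D(13))/(16014 - 10461) = ((-93 + 17*113) + (-26 + 2*13))/(16014 - 10461) = ((-93 + 1921) + (-26 + 26))/5553 = (1828 + 0)*(1/5553) = 1828*(1/5553) = 1828/5553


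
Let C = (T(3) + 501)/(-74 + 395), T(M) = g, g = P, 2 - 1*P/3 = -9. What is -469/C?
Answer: -50183/178 ≈ -281.93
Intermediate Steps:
P = 33 (P = 6 - 3*(-9) = 6 + 27 = 33)
g = 33
T(M) = 33
C = 178/107 (C = (33 + 501)/(-74 + 395) = 534/321 = 534*(1/321) = 178/107 ≈ 1.6636)
-469/C = -469/178/107 = -469*107/178 = -50183/178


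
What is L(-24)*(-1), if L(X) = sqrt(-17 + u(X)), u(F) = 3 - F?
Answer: -sqrt(10) ≈ -3.1623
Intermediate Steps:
L(X) = sqrt(-14 - X) (L(X) = sqrt(-17 + (3 - X)) = sqrt(-14 - X))
L(-24)*(-1) = sqrt(-14 - 1*(-24))*(-1) = sqrt(-14 + 24)*(-1) = sqrt(10)*(-1) = -sqrt(10)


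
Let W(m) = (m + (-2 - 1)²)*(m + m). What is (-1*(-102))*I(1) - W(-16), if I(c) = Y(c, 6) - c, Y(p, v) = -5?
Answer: -836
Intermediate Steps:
I(c) = -5 - c
W(m) = 2*m*(9 + m) (W(m) = (m + (-3)²)*(2*m) = (m + 9)*(2*m) = (9 + m)*(2*m) = 2*m*(9 + m))
(-1*(-102))*I(1) - W(-16) = (-1*(-102))*(-5 - 1*1) - 2*(-16)*(9 - 16) = 102*(-5 - 1) - 2*(-16)*(-7) = 102*(-6) - 1*224 = -612 - 224 = -836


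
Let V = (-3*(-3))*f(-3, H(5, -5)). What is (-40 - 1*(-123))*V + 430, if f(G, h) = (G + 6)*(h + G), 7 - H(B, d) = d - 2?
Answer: 25081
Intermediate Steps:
H(B, d) = 9 - d (H(B, d) = 7 - (d - 2) = 7 - (-2 + d) = 7 + (2 - d) = 9 - d)
f(G, h) = (6 + G)*(G + h)
V = 297 (V = (-3*(-3))*((-3)² + 6*(-3) + 6*(9 - 1*(-5)) - 3*(9 - 1*(-5))) = 9*(9 - 18 + 6*(9 + 5) - 3*(9 + 5)) = 9*(9 - 18 + 6*14 - 3*14) = 9*(9 - 18 + 84 - 42) = 9*33 = 297)
(-40 - 1*(-123))*V + 430 = (-40 - 1*(-123))*297 + 430 = (-40 + 123)*297 + 430 = 83*297 + 430 = 24651 + 430 = 25081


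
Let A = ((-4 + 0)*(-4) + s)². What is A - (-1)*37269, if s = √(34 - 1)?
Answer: 37558 + 32*√33 ≈ 37742.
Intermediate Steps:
s = √33 ≈ 5.7446
A = (16 + √33)² (A = ((-4 + 0)*(-4) + √33)² = (-4*(-4) + √33)² = (16 + √33)² ≈ 472.83)
A - (-1)*37269 = (16 + √33)² - (-1)*37269 = (16 + √33)² - 1*(-37269) = (16 + √33)² + 37269 = 37269 + (16 + √33)²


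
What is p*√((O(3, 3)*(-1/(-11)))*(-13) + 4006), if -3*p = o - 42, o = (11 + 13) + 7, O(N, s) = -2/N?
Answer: 8*√68178/9 ≈ 232.10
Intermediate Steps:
o = 31 (o = 24 + 7 = 31)
p = 11/3 (p = -(31 - 42)/3 = -⅓*(-11) = 11/3 ≈ 3.6667)
p*√((O(3, 3)*(-1/(-11)))*(-13) + 4006) = 11*√(((-2/3)*(-1/(-11)))*(-13) + 4006)/3 = 11*√(((-2*⅓)*(-1*(-1/11)))*(-13) + 4006)/3 = 11*√(-⅔*1/11*(-13) + 4006)/3 = 11*√(-2/33*(-13) + 4006)/3 = 11*√(26/33 + 4006)/3 = 11*√(132224/33)/3 = 11*(8*√68178/33)/3 = 8*√68178/9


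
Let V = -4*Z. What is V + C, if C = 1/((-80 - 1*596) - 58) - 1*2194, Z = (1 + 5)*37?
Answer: -2262189/734 ≈ -3082.0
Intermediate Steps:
Z = 222 (Z = 6*37 = 222)
V = -888 (V = -4*222 = -888)
C = -1610397/734 (C = 1/((-80 - 596) - 58) - 2194 = 1/(-676 - 58) - 2194 = 1/(-734) - 2194 = -1/734 - 2194 = -1610397/734 ≈ -2194.0)
V + C = -888 - 1610397/734 = -2262189/734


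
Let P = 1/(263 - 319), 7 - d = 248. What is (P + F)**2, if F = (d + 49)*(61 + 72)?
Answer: 2044948620289/3136 ≈ 6.5209e+8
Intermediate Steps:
d = -241 (d = 7 - 1*248 = 7 - 248 = -241)
P = -1/56 (P = 1/(-56) = -1/56 ≈ -0.017857)
F = -25536 (F = (-241 + 49)*(61 + 72) = -192*133 = -25536)
(P + F)**2 = (-1/56 - 25536)**2 = (-1430017/56)**2 = 2044948620289/3136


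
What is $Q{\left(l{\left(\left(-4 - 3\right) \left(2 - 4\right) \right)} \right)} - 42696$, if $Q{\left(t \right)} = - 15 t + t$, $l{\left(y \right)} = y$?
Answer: $-42892$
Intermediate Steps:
$Q{\left(t \right)} = - 14 t$
$Q{\left(l{\left(\left(-4 - 3\right) \left(2 - 4\right) \right)} \right)} - 42696 = - 14 \left(-4 - 3\right) \left(2 - 4\right) - 42696 = - 14 \left(\left(-7\right) \left(-2\right)\right) - 42696 = \left(-14\right) 14 - 42696 = -196 - 42696 = -42892$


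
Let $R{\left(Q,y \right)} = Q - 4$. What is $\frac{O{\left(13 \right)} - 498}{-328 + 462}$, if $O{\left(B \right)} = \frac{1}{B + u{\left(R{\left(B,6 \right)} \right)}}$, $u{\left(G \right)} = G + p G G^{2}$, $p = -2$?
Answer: $- \frac{715129}{192424} \approx -3.7164$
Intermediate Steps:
$R{\left(Q,y \right)} = -4 + Q$ ($R{\left(Q,y \right)} = Q - 4 = -4 + Q$)
$u{\left(G \right)} = G - 2 G^{3}$ ($u{\left(G \right)} = G - 2 G G^{2} = G - 2 G^{3}$)
$O{\left(B \right)} = \frac{1}{-4 - 2 \left(-4 + B\right)^{3} + 2 B}$ ($O{\left(B \right)} = \frac{1}{B - \left(4 - B + 2 \left(-4 + B\right)^{3}\right)} = \frac{1}{-4 - 2 \left(-4 + B\right)^{3} + 2 B}$)
$\frac{O{\left(13 \right)} - 498}{-328 + 462} = \frac{- \frac{1}{4 - 26 + 2 \left(-4 + 13\right)^{3}} - 498}{-328 + 462} = \frac{- \frac{1}{4 - 26 + 2 \cdot 9^{3}} - 498}{134} = \left(- \frac{1}{4 - 26 + 2 \cdot 729} - 498\right) \frac{1}{134} = \left(- \frac{1}{4 - 26 + 1458} - 498\right) \frac{1}{134} = \left(- \frac{1}{1436} - 498\right) \frac{1}{134} = \left(- \frac{715129}{1436}\right) \frac{1}{134} = - \frac{715129}{192424}$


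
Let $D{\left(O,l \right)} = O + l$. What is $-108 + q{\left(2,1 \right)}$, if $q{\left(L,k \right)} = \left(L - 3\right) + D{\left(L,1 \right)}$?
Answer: $-106$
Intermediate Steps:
$q{\left(L,k \right)} = -2 + 2 L$ ($q{\left(L,k \right)} = \left(L - 3\right) + \left(L + 1\right) = \left(-3 + L\right) + \left(1 + L\right) = -2 + 2 L$)
$-108 + q{\left(2,1 \right)} = -108 + \left(-2 + 2 \cdot 2\right) = -108 + \left(-2 + 4\right) = -108 + 2 = -106$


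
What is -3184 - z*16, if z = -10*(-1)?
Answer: -3344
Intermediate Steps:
z = 10
-3184 - z*16 = -3184 - 10*16 = -3184 - 1*160 = -3184 - 160 = -3344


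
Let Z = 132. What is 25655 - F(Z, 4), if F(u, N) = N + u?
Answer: 25519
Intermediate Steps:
25655 - F(Z, 4) = 25655 - (4 + 132) = 25655 - 1*136 = 25655 - 136 = 25519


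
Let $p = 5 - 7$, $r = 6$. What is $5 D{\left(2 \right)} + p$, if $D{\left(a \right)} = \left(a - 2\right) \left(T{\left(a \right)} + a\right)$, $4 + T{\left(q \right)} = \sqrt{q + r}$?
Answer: $-2$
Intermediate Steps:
$T{\left(q \right)} = -4 + \sqrt{6 + q}$ ($T{\left(q \right)} = -4 + \sqrt{q + 6} = -4 + \sqrt{6 + q}$)
$D{\left(a \right)} = \left(-2 + a\right) \left(-4 + a + \sqrt{6 + a}\right)$ ($D{\left(a \right)} = \left(a - 2\right) \left(\left(-4 + \sqrt{6 + a}\right) + a\right) = \left(-2 + a\right) \left(-4 + a + \sqrt{6 + a}\right)$)
$p = -2$ ($p = 5 - 7 = -2$)
$5 D{\left(2 \right)} + p = 5 \left(8 + 2^{2} - 12 - 2 \sqrt{6 + 2} + 2 \sqrt{6 + 2}\right) - 2 = 5 \left(8 + 4 - 12 - 2 \sqrt{8} + 2 \sqrt{8}\right) - 2 = 5 \left(8 + 4 - 12 - 2 \cdot 2 \sqrt{2} + 2 \cdot 2 \sqrt{2}\right) - 2 = 5 \left(8 + 4 - 12 - 4 \sqrt{2} + 4 \sqrt{2}\right) - 2 = 5 \cdot 0 - 2 = 0 - 2 = -2$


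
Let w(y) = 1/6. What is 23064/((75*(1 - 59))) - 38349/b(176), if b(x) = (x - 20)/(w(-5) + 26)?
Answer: -485408101/75400 ≈ -6437.8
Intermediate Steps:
w(y) = ⅙ (w(y) = 1*(⅙) = ⅙)
b(x) = -120/157 + 6*x/157 (b(x) = (x - 20)/(⅙ + 26) = (-20 + x)/(157/6) = (-20 + x)*(6/157) = -120/157 + 6*x/157)
23064/((75*(1 - 59))) - 38349/b(176) = 23064/((75*(1 - 59))) - 38349/(-120/157 + (6/157)*176) = 23064/((75*(-58))) - 38349/(-120/157 + 1056/157) = 23064/(-4350) - 38349/936/157 = 23064*(-1/4350) - 38349*157/936 = -3844/725 - 668977/104 = -485408101/75400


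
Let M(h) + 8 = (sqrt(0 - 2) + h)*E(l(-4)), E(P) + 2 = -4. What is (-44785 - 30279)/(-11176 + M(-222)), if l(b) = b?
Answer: 2801252/367659 - 1706*I*sqrt(2)/367659 ≈ 7.6192 - 0.0065622*I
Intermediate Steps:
E(P) = -6 (E(P) = -2 - 4 = -6)
M(h) = -8 - 6*h - 6*I*sqrt(2) (M(h) = -8 + (sqrt(0 - 2) + h)*(-6) = -8 + (sqrt(-2) + h)*(-6) = -8 + (I*sqrt(2) + h)*(-6) = -8 + (h + I*sqrt(2))*(-6) = -8 + (-6*h - 6*I*sqrt(2)) = -8 - 6*h - 6*I*sqrt(2))
(-44785 - 30279)/(-11176 + M(-222)) = (-44785 - 30279)/(-11176 + (-8 - 6*(-222) - 6*I*sqrt(2))) = -75064/(-11176 + (-8 + 1332 - 6*I*sqrt(2))) = -75064/(-11176 + (1324 - 6*I*sqrt(2))) = -75064/(-9852 - 6*I*sqrt(2))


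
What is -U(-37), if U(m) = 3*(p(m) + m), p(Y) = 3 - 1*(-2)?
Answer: 96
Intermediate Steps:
p(Y) = 5 (p(Y) = 3 + 2 = 5)
U(m) = 15 + 3*m (U(m) = 3*(5 + m) = 15 + 3*m)
-U(-37) = -(15 + 3*(-37)) = -(15 - 111) = -1*(-96) = 96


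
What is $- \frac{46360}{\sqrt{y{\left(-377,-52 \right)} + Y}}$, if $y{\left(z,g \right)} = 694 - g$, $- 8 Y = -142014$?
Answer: $- \frac{92720 \sqrt{73991}}{73991} \approx -340.87$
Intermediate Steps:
$Y = \frac{71007}{4}$ ($Y = \left(- \frac{1}{8}\right) \left(-142014\right) = \frac{71007}{4} \approx 17752.0$)
$- \frac{46360}{\sqrt{y{\left(-377,-52 \right)} + Y}} = - \frac{46360}{\sqrt{\left(694 - -52\right) + \frac{71007}{4}}} = - \frac{46360}{\sqrt{\left(694 + 52\right) + \frac{71007}{4}}} = - \frac{46360}{\sqrt{746 + \frac{71007}{4}}} = - \frac{46360}{\sqrt{\frac{73991}{4}}} = - \frac{46360}{\frac{1}{2} \sqrt{73991}} = - 46360 \frac{2 \sqrt{73991}}{73991} = - \frac{92720 \sqrt{73991}}{73991}$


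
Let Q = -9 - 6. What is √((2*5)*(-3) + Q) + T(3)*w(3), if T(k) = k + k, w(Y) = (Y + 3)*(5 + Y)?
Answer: 288 + 3*I*√5 ≈ 288.0 + 6.7082*I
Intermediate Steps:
w(Y) = (3 + Y)*(5 + Y)
Q = -15
T(k) = 2*k
√((2*5)*(-3) + Q) + T(3)*w(3) = √((2*5)*(-3) - 15) + (2*3)*(15 + 3² + 8*3) = √(10*(-3) - 15) + 6*(15 + 9 + 24) = √(-30 - 15) + 6*48 = √(-45) + 288 = 3*I*√5 + 288 = 288 + 3*I*√5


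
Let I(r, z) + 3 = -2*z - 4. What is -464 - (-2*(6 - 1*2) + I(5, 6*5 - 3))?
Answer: -395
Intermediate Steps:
I(r, z) = -7 - 2*z (I(r, z) = -3 + (-2*z - 4) = -3 + (-4 - 2*z) = -7 - 2*z)
-464 - (-2*(6 - 1*2) + I(5, 6*5 - 3)) = -464 - (-2*(6 - 1*2) + (-7 - 2*(6*5 - 3))) = -464 - (-2*(6 - 2) + (-7 - 2*(30 - 3))) = -464 - (-2*4 + (-7 - 2*27)) = -464 - (-8 + (-7 - 54)) = -464 - (-8 - 61) = -464 - 1*(-69) = -464 + 69 = -395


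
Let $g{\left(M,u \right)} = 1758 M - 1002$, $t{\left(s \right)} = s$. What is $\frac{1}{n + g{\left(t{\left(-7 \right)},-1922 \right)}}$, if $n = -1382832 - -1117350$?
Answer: $- \frac{1}{278790} \approx -3.5869 \cdot 10^{-6}$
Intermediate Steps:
$n = -265482$ ($n = -1382832 + 1117350 = -265482$)
$g{\left(M,u \right)} = -1002 + 1758 M$
$\frac{1}{n + g{\left(t{\left(-7 \right)},-1922 \right)}} = \frac{1}{-265482 + \left(-1002 + 1758 \left(-7\right)\right)} = \frac{1}{-265482 - 13308} = \frac{1}{-278790} = - \frac{1}{278790}$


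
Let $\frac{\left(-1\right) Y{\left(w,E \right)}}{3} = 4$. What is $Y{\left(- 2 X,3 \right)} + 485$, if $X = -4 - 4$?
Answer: $473$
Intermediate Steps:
$X = -8$
$Y{\left(w,E \right)} = -12$ ($Y{\left(w,E \right)} = \left(-3\right) 4 = -12$)
$Y{\left(- 2 X,3 \right)} + 485 = -12 + 485 = 473$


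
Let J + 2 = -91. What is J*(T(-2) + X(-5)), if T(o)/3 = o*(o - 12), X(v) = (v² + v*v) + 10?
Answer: -13392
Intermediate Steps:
X(v) = 10 + 2*v² (X(v) = (v² + v²) + 10 = 2*v² + 10 = 10 + 2*v²)
T(o) = 3*o*(-12 + o) (T(o) = 3*(o*(o - 12)) = 3*(o*(-12 + o)) = 3*o*(-12 + o))
J = -93 (J = -2 - 91 = -93)
J*(T(-2) + X(-5)) = -93*(3*(-2)*(-12 - 2) + (10 + 2*(-5)²)) = -93*(3*(-2)*(-14) + (10 + 2*25)) = -93*(84 + (10 + 50)) = -93*(84 + 60) = -93*144 = -13392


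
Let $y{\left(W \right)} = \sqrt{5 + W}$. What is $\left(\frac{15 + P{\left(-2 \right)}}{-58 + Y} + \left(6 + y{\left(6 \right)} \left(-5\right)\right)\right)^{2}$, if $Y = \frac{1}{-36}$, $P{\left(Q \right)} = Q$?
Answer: $\frac{1345666631}{4363921} - \frac{120660 \sqrt{11}}{2089} \approx 116.79$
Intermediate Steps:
$Y = - \frac{1}{36} \approx -0.027778$
$\left(\frac{15 + P{\left(-2 \right)}}{-58 + Y} + \left(6 + y{\left(6 \right)} \left(-5\right)\right)\right)^{2} = \left(\frac{15 - 2}{-58 - \frac{1}{36}} + \left(6 + \sqrt{5 + 6} \left(-5\right)\right)\right)^{2} = \left(\frac{13}{- \frac{2089}{36}} + \left(6 + \sqrt{11} \left(-5\right)\right)\right)^{2} = \left(13 \left(- \frac{36}{2089}\right) + \left(6 - 5 \sqrt{11}\right)\right)^{2} = \left(- \frac{468}{2089} + \left(6 - 5 \sqrt{11}\right)\right)^{2} = \left(\frac{12066}{2089} - 5 \sqrt{11}\right)^{2}$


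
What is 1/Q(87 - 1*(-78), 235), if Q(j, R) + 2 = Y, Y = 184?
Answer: 1/182 ≈ 0.0054945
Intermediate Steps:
Q(j, R) = 182 (Q(j, R) = -2 + 184 = 182)
1/Q(87 - 1*(-78), 235) = 1/182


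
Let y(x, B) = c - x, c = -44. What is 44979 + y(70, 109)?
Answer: 44865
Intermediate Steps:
y(x, B) = -44 - x
44979 + y(70, 109) = 44979 + (-44 - 1*70) = 44979 + (-44 - 70) = 44979 - 114 = 44865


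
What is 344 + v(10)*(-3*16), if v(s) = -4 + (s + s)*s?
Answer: -9064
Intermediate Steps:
v(s) = -4 + 2*s² (v(s) = -4 + (2*s)*s = -4 + 2*s²)
344 + v(10)*(-3*16) = 344 + (-4 + 2*10²)*(-3*16) = 344 + (-4 + 2*100)*(-48) = 344 + (-4 + 200)*(-48) = 344 + 196*(-48) = 344 - 9408 = -9064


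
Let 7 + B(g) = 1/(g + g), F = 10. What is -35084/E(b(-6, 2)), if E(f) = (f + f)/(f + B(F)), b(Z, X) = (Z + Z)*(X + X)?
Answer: -9639329/480 ≈ -20082.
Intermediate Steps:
B(g) = -7 + 1/(2*g) (B(g) = -7 + 1/(g + g) = -7 + 1/(2*g))
b(Z, X) = 4*X*Z (b(Z, X) = (2*Z)*(2*X) = 4*X*Z)
E(f) = 2*f/(-139/20 + f) (E(f) = (f + f)/(f + (-7 + (1/2)/10)) = (2*f)/(f + (-7 + (1/2)*(1/10))) = (2*f)/(f + (-7 + 1/20)) = (2*f)/(f - 139/20) = (2*f)/(-139/20 + f) = 2*f/(-139/20 + f))
-35084/E(b(-6, 2)) = -35084/(40*(4*2*(-6))/(-139 + 20*(4*2*(-6)))) = -35084/(40*(-48)/(-139 + 20*(-48))) = -35084/(40*(-48)/(-139 - 960)) = -35084/(40*(-48)/(-1099)) = -35084/(40*(-48)*(-1/1099)) = -35084/1920/1099 = -35084*1099/1920 = -9639329/480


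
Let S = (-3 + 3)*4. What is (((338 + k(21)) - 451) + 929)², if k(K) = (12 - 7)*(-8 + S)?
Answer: 602176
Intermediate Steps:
S = 0 (S = 0*4 = 0)
k(K) = -40 (k(K) = (12 - 7)*(-8 + 0) = 5*(-8) = -40)
(((338 + k(21)) - 451) + 929)² = (((338 - 40) - 451) + 929)² = ((298 - 451) + 929)² = (-153 + 929)² = 776² = 602176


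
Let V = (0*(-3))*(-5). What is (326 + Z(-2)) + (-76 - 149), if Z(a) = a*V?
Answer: 101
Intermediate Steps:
V = 0 (V = 0*(-5) = 0)
Z(a) = 0 (Z(a) = a*0 = 0)
(326 + Z(-2)) + (-76 - 149) = (326 + 0) + (-76 - 149) = 326 - 225 = 101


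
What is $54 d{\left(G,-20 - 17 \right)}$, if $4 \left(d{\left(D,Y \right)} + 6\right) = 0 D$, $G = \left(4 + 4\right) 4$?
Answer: $-324$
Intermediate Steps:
$G = 32$ ($G = 8 \cdot 4 = 32$)
$d{\left(D,Y \right)} = -6$ ($d{\left(D,Y \right)} = -6 + \frac{0 D}{4} = -6 + \frac{1}{4} \cdot 0 = -6 + 0 = -6$)
$54 d{\left(G,-20 - 17 \right)} = 54 \left(-6\right) = -324$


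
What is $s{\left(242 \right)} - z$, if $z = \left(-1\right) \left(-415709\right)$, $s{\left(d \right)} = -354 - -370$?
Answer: $-415693$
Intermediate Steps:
$s{\left(d \right)} = 16$ ($s{\left(d \right)} = -354 + 370 = 16$)
$z = 415709$
$s{\left(242 \right)} - z = 16 - 415709 = -415693$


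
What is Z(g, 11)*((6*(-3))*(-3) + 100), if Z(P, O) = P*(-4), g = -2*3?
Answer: 3696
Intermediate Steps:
g = -6
Z(P, O) = -4*P
Z(g, 11)*((6*(-3))*(-3) + 100) = (-4*(-6))*((6*(-3))*(-3) + 100) = 24*(-18*(-3) + 100) = 24*(54 + 100) = 24*154 = 3696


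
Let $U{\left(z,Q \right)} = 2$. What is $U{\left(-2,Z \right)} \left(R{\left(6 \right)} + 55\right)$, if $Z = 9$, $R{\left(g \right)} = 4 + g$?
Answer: $130$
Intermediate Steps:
$U{\left(-2,Z \right)} \left(R{\left(6 \right)} + 55\right) = 2 \left(\left(4 + 6\right) + 55\right) = 2 \left(10 + 55\right) = 2 \cdot 65 = 130$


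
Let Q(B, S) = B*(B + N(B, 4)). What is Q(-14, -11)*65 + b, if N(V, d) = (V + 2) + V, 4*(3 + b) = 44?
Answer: 36408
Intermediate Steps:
b = 8 (b = -3 + (¼)*44 = -3 + 11 = 8)
N(V, d) = 2 + 2*V (N(V, d) = (2 + V) + V = 2 + 2*V)
Q(B, S) = B*(2 + 3*B) (Q(B, S) = B*(B + (2 + 2*B)) = B*(2 + 3*B))
Q(-14, -11)*65 + b = -14*(2 + 3*(-14))*65 + 8 = -14*(2 - 42)*65 + 8 = -14*(-40)*65 + 8 = 560*65 + 8 = 36400 + 8 = 36408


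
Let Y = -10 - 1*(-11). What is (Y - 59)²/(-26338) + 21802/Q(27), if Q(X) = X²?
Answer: 285884360/9600201 ≈ 29.779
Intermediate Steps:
Y = 1 (Y = -10 + 11 = 1)
(Y - 59)²/(-26338) + 21802/Q(27) = (1 - 59)²/(-26338) + 21802/(27²) = (-58)²*(-1/26338) + 21802/729 = 3364*(-1/26338) + 21802*(1/729) = -1682/13169 + 21802/729 = 285884360/9600201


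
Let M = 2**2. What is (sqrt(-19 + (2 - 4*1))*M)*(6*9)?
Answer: 216*I*sqrt(21) ≈ 989.84*I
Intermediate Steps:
M = 4
(sqrt(-19 + (2 - 4*1))*M)*(6*9) = (sqrt(-19 + (2 - 4*1))*4)*(6*9) = (sqrt(-19 + (2 - 4))*4)*54 = (sqrt(-19 - 2)*4)*54 = (sqrt(-21)*4)*54 = ((I*sqrt(21))*4)*54 = (4*I*sqrt(21))*54 = 216*I*sqrt(21)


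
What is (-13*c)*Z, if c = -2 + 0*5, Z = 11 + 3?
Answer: 364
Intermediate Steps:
Z = 14
c = -2 (c = -2 + 0 = -2)
(-13*c)*Z = -13*(-2)*14 = 26*14 = 364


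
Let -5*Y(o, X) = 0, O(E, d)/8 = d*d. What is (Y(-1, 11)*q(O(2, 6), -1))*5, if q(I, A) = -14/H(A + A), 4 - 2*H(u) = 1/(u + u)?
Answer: 0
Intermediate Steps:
O(E, d) = 8*d² (O(E, d) = 8*(d*d) = 8*d²)
Y(o, X) = 0 (Y(o, X) = -⅕*0 = 0)
H(u) = 2 - 1/(4*u) (H(u) = 2 - 1/(2*(u + u)) = 2 - 1/(2*u)/2 = 2 - 1/(4*u))
q(I, A) = -14/(2 - 1/(8*A)) (q(I, A) = -14/(2 - 1/(4*(A + A))) = -14/(2 - 1/(2*A)/4) = -14/(2 - 1/(8*A)))
(Y(-1, 11)*q(O(2, 6), -1))*5 = (0*(-112*(-1)/(-1 + 16*(-1))))*5 = (0*(-112*(-1)/(-1 - 16)))*5 = (0*(-112*(-1)/(-17)))*5 = (0*(-112*(-1)*(-1/17)))*5 = (0*(-112/17))*5 = 0*5 = 0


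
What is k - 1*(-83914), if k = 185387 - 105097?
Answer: 164204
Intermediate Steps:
k = 80290
k - 1*(-83914) = 80290 - 1*(-83914) = 80290 + 83914 = 164204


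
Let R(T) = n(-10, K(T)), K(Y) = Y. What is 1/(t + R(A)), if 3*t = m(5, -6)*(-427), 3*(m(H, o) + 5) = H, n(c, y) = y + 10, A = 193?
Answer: 9/6097 ≈ 0.0014761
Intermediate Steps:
n(c, y) = 10 + y
R(T) = 10 + T
m(H, o) = -5 + H/3
t = 4270/9 (t = ((-5 + (1/3)*5)*(-427))/3 = ((-5 + 5/3)*(-427))/3 = (-10/3*(-427))/3 = (1/3)*(4270/3) = 4270/9 ≈ 474.44)
1/(t + R(A)) = 1/(4270/9 + (10 + 193)) = 1/(4270/9 + 203) = 1/(6097/9) = 9/6097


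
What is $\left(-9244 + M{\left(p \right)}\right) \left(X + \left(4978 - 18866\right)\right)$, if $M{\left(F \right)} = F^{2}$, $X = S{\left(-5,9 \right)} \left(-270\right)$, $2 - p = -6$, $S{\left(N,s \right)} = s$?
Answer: $149799240$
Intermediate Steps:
$p = 8$ ($p = 2 - -6 = 2 + 6 = 8$)
$X = -2430$ ($X = 9 \left(-270\right) = -2430$)
$\left(-9244 + M{\left(p \right)}\right) \left(X + \left(4978 - 18866\right)\right) = \left(-9244 + 8^{2}\right) \left(-2430 + \left(4978 - 18866\right)\right) = \left(-9244 + 64\right) \left(-2430 + \left(4978 - 18866\right)\right) = - 9180 \left(-2430 - 13888\right) = \left(-9180\right) \left(-16318\right) = 149799240$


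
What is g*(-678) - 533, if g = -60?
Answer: 40147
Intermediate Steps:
g*(-678) - 533 = -60*(-678) - 533 = 40680 - 533 = 40147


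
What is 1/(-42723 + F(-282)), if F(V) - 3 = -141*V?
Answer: -1/2958 ≈ -0.00033807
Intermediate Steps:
F(V) = 3 - 141*V
1/(-42723 + F(-282)) = 1/(-42723 + (3 - 141*(-282))) = 1/(-42723 + (3 + 39762)) = 1/(-42723 + 39765) = 1/(-2958) = -1/2958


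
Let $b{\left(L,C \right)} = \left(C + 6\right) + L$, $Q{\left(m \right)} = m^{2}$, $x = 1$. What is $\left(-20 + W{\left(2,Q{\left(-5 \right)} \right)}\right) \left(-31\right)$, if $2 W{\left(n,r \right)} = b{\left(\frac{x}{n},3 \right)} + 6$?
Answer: $\frac{1519}{4} \approx 379.75$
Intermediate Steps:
$b{\left(L,C \right)} = 6 + C + L$ ($b{\left(L,C \right)} = \left(6 + C\right) + L = 6 + C + L$)
$W{\left(n,r \right)} = \frac{15}{2} + \frac{1}{2 n}$ ($W{\left(n,r \right)} = \frac{\left(6 + 3 + 1 \frac{1}{n}\right) + 6}{2} = \frac{\left(6 + 3 + \frac{1}{n}\right) + 6}{2} = \frac{\left(9 + \frac{1}{n}\right) + 6}{2} = \frac{15 + \frac{1}{n}}{2} = \frac{15}{2} + \frac{1}{2 n}$)
$\left(-20 + W{\left(2,Q{\left(-5 \right)} \right)}\right) \left(-31\right) = \left(-20 + \frac{1 + 15 \cdot 2}{2 \cdot 2}\right) \left(-31\right) = \left(-20 + \frac{1}{2} \cdot \frac{1}{2} \left(1 + 30\right)\right) \left(-31\right) = \left(-20 + \frac{1}{2} \cdot \frac{1}{2} \cdot 31\right) \left(-31\right) = \left(-20 + \frac{31}{4}\right) \left(-31\right) = \left(- \frac{49}{4}\right) \left(-31\right) = \frac{1519}{4}$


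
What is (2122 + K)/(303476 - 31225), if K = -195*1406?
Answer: -38864/38893 ≈ -0.99925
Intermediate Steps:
K = -274170
(2122 + K)/(303476 - 31225) = (2122 - 274170)/(303476 - 31225) = -272048/272251 = -272048*1/272251 = -38864/38893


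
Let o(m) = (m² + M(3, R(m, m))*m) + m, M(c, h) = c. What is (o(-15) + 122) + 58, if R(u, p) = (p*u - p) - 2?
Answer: 345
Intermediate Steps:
R(u, p) = -2 - p + p*u (R(u, p) = (-p + p*u) - 2 = -2 - p + p*u)
o(m) = m² + 4*m (o(m) = (m² + 3*m) + m = m² + 4*m)
(o(-15) + 122) + 58 = (-15*(4 - 15) + 122) + 58 = (-15*(-11) + 122) + 58 = (165 + 122) + 58 = 287 + 58 = 345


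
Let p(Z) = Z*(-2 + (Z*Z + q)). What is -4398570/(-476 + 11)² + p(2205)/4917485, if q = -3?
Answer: 10206511792338/4725703085 ≈ 2159.8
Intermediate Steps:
p(Z) = Z*(-5 + Z²) (p(Z) = Z*(-2 + (Z*Z - 3)) = Z*(-2 + (Z² - 3)) = Z*(-2 + (-3 + Z²)) = Z*(-5 + Z²))
-4398570/(-476 + 11)² + p(2205)/4917485 = -4398570/(-476 + 11)² + (2205*(-5 + 2205²))/4917485 = -4398570/((-465)²) + (2205*(-5 + 4862025))*(1/4917485) = -4398570/216225 + (2205*4862020)*(1/4917485) = -4398570*1/216225 + 10720754100*(1/4917485) = -97746/4805 + 2144150820/983497 = 10206511792338/4725703085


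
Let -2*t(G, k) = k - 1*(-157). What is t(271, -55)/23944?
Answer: -51/23944 ≈ -0.0021300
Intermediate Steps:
t(G, k) = -157/2 - k/2 (t(G, k) = -(k - 1*(-157))/2 = -(k + 157)/2 = -(157 + k)/2 = -157/2 - k/2)
t(271, -55)/23944 = (-157/2 - ½*(-55))/23944 = (-157/2 + 55/2)*(1/23944) = -51*1/23944 = -51/23944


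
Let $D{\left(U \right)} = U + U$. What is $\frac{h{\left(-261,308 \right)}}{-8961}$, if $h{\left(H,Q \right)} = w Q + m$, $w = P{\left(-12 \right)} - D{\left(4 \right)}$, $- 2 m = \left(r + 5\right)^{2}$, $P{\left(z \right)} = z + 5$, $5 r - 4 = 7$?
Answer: $\frac{38716}{74675} \approx 0.51846$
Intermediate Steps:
$r = \frac{11}{5}$ ($r = \frac{4}{5} + \frac{1}{5} \cdot 7 = \frac{4}{5} + \frac{7}{5} = \frac{11}{5} \approx 2.2$)
$P{\left(z \right)} = 5 + z$
$D{\left(U \right)} = 2 U$
$m = - \frac{648}{25}$ ($m = - \frac{\left(\frac{11}{5} + 5\right)^{2}}{2} = - \frac{\left(\frac{36}{5}\right)^{2}}{2} = \left(- \frac{1}{2}\right) \frac{1296}{25} = - \frac{648}{25} \approx -25.92$)
$w = -15$ ($w = \left(5 - 12\right) - 2 \cdot 4 = -7 - 8 = -15$)
$h{\left(H,Q \right)} = - \frac{648}{25} - 15 Q$ ($h{\left(H,Q \right)} = - 15 Q - \frac{648}{25} = - \frac{648}{25} - 15 Q$)
$\frac{h{\left(-261,308 \right)}}{-8961} = \frac{- \frac{648}{25} - 4620}{-8961} = \left(- \frac{648}{25} - 4620\right) \left(- \frac{1}{8961}\right) = \left(- \frac{116148}{25}\right) \left(- \frac{1}{8961}\right) = \frac{38716}{74675}$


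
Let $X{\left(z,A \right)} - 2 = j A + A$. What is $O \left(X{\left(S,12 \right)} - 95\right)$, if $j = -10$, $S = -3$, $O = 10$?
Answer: $-2010$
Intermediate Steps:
$X{\left(z,A \right)} = 2 - 9 A$ ($X{\left(z,A \right)} = 2 + \left(- 10 A + A\right) = 2 - 9 A$)
$O \left(X{\left(S,12 \right)} - 95\right) = 10 \left(\left(2 - 108\right) - 95\right) = 10 \left(-106 - 95\right) = 10 \left(-201\right) = -2010$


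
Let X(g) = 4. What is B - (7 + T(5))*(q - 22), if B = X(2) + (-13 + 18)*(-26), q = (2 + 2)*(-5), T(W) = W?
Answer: 378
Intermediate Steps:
q = -20 (q = 4*(-5) = -20)
B = -126 (B = 4 + (-13 + 18)*(-26) = 4 + 5*(-26) = 4 - 130 = -126)
B - (7 + T(5))*(q - 22) = -126 - (7 + 5)*(-20 - 22) = -126 - 12*(-42) = -126 - 1*(-504) = -126 + 504 = 378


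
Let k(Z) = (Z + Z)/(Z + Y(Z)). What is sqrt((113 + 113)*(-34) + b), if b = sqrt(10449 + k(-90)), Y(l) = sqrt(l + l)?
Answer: sqrt(-7684 + sqrt(3)*sqrt((52255 - 3483*I*sqrt(5))/(15 - I*sqrt(5)))) ≈ 0.e-5 + 87.073*I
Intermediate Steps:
Y(l) = sqrt(2)*sqrt(l) (Y(l) = sqrt(2*l) = sqrt(2)*sqrt(l))
k(Z) = 2*Z/(Z + sqrt(2)*sqrt(Z)) (k(Z) = (Z + Z)/(Z + sqrt(2)*sqrt(Z)) = (2*Z)/(Z + sqrt(2)*sqrt(Z)) = 2*Z/(Z + sqrt(2)*sqrt(Z)))
b = sqrt(10449 - 180/(-90 + 6*I*sqrt(5))) (b = sqrt(10449 + 2*(-90)/(-90 + sqrt(2)*sqrt(-90))) = sqrt(10449 + 2*(-90)/(-90 + sqrt(2)*(3*I*sqrt(10)))) = sqrt(10449 + 2*(-90)/(-90 + 6*I*sqrt(5))) = sqrt(10449 - 180/(-90 + 6*I*sqrt(5))) ≈ 102.23 + 0.001*I)
sqrt((113 + 113)*(-34) + b) = sqrt((113 + 113)*(-34) + sqrt(3)*sqrt((52255 - 3483*I*sqrt(5))/(15 - I*sqrt(5)))) = sqrt(226*(-34) + sqrt(3)*sqrt((52255 - 3483*I*sqrt(5))/(15 - I*sqrt(5)))) = sqrt(-7684 + sqrt(3)*sqrt((52255 - 3483*I*sqrt(5))/(15 - I*sqrt(5))))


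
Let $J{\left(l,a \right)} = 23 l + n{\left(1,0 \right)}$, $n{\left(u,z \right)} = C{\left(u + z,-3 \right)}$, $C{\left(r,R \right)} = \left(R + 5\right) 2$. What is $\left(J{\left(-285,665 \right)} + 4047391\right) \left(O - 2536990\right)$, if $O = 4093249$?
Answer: $6288593617560$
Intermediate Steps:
$C{\left(r,R \right)} = 10 + 2 R$ ($C{\left(r,R \right)} = \left(5 + R\right) 2 = 10 + 2 R$)
$n{\left(u,z \right)} = 4$ ($n{\left(u,z \right)} = 10 + 2 \left(-3\right) = 10 - 6 = 4$)
$J{\left(l,a \right)} = 4 + 23 l$ ($J{\left(l,a \right)} = 23 l + 4 = 4 + 23 l$)
$\left(J{\left(-285,665 \right)} + 4047391\right) \left(O - 2536990\right) = \left(\left(4 + 23 \left(-285\right)\right) + 4047391\right) \left(4093249 - 2536990\right) = \left(\left(4 - 6555\right) + 4047391\right) 1556259 = \left(-6551 + 4047391\right) 1556259 = 4040840 \cdot 1556259 = 6288593617560$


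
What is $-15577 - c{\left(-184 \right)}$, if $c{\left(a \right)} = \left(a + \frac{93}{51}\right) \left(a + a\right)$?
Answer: $- \frac{1404505}{17} \approx -82618.0$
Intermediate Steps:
$c{\left(a \right)} = 2 a \left(\frac{31}{17} + a\right)$ ($c{\left(a \right)} = \left(a + 93 \cdot \frac{1}{51}\right) 2 a = \left(a + \frac{31}{17}\right) 2 a = \left(\frac{31}{17} + a\right) 2 a = 2 a \left(\frac{31}{17} + a\right)$)
$-15577 - c{\left(-184 \right)} = -15577 - \frac{2}{17} \left(-184\right) \left(31 + 17 \left(-184\right)\right) = -15577 - \frac{2}{17} \left(-184\right) \left(31 - 3128\right) = -15577 - \frac{2}{17} \left(-184\right) \left(-3097\right) = -15577 - \frac{1139696}{17} = - \frac{1404505}{17}$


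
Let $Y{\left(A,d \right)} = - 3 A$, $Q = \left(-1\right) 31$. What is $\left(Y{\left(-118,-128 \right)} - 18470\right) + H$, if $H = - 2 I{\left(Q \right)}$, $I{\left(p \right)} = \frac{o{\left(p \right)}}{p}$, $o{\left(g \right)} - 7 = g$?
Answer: $- \frac{561644}{31} \approx -18118.0$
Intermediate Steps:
$o{\left(g \right)} = 7 + g$
$Q = -31$
$I{\left(p \right)} = \frac{7 + p}{p}$
$H = - \frac{48}{31}$ ($H = - 2 \frac{7 - 31}{-31} = - 2 \left(\left(- \frac{1}{31}\right) \left(-24\right)\right) = \left(-2\right) \frac{24}{31} = - \frac{48}{31} \approx -1.5484$)
$\left(Y{\left(-118,-128 \right)} - 18470\right) + H = \left(\left(-3\right) \left(-118\right) - 18470\right) - \frac{48}{31} = \left(354 - 18470\right) - \frac{48}{31} = -18116 - \frac{48}{31} = - \frac{561644}{31}$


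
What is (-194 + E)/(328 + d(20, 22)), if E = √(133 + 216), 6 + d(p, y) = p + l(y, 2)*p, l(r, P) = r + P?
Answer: -97/411 + √349/822 ≈ -0.21328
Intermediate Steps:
l(r, P) = P + r
d(p, y) = -6 + p + p*(2 + y) (d(p, y) = -6 + (p + (2 + y)*p) = -6 + (p + p*(2 + y)) = -6 + p + p*(2 + y))
E = √349 ≈ 18.682
(-194 + E)/(328 + d(20, 22)) = (-194 + √349)/(328 + (-6 + 20 + 20*(2 + 22))) = (-194 + √349)/(328 + (-6 + 20 + 20*24)) = (-194 + √349)/(328 + (-6 + 20 + 480)) = (-194 + √349)/(328 + 494) = (-194 + √349)/822 = (-194 + √349)*(1/822) = -97/411 + √349/822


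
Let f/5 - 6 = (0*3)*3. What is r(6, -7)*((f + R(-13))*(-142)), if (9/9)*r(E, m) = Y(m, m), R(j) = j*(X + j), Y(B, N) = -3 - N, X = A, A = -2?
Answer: -127800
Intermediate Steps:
f = 30 (f = 30 + 5*((0*3)*3) = 30 + 5*(0*3) = 30 + 5*0 = 30 + 0 = 30)
X = -2
R(j) = j*(-2 + j)
r(E, m) = -3 - m
r(6, -7)*((f + R(-13))*(-142)) = (-3 - 1*(-7))*((30 - 13*(-2 - 13))*(-142)) = (-3 + 7)*((30 - 13*(-15))*(-142)) = 4*((30 + 195)*(-142)) = 4*(225*(-142)) = 4*(-31950) = -127800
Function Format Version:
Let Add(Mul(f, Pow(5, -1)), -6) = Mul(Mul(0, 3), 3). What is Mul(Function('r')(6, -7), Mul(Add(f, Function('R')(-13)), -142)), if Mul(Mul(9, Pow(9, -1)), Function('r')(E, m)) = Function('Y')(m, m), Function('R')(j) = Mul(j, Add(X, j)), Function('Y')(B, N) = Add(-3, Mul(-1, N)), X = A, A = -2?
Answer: -127800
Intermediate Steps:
f = 30 (f = Add(30, Mul(5, Mul(Mul(0, 3), 3))) = Add(30, Mul(5, Mul(0, 3))) = Add(30, Mul(5, 0)) = Add(30, 0) = 30)
X = -2
Function('R')(j) = Mul(j, Add(-2, j))
Function('r')(E, m) = Add(-3, Mul(-1, m))
Mul(Function('r')(6, -7), Mul(Add(f, Function('R')(-13)), -142)) = Mul(Add(-3, Mul(-1, -7)), Mul(Add(30, Mul(-13, Add(-2, -13))), -142)) = Mul(Add(-3, 7), Mul(Add(30, Mul(-13, -15)), -142)) = Mul(4, Mul(Add(30, 195), -142)) = Mul(4, Mul(225, -142)) = Mul(4, -31950) = -127800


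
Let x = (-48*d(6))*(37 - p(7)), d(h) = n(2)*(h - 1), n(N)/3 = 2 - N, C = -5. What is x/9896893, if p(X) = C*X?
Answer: 0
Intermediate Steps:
p(X) = -5*X
n(N) = 6 - 3*N (n(N) = 3*(2 - N) = 6 - 3*N)
d(h) = 0 (d(h) = (6 - 3*2)*(h - 1) = (6 - 6)*(-1 + h) = 0*(-1 + h) = 0)
x = 0 (x = (-48*0)*(37 - (-5)*7) = 0*(37 - 1*(-35)) = 0*(37 + 35) = 0*72 = 0)
x/9896893 = 0/9896893 = 0*(1/9896893) = 0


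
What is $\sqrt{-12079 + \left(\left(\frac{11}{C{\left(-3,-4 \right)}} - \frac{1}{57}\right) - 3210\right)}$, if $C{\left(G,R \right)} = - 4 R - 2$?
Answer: $\frac{i \sqrt{9735607182}}{798} \approx 123.65 i$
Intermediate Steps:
$C{\left(G,R \right)} = -2 - 4 R$
$\sqrt{-12079 + \left(\left(\frac{11}{C{\left(-3,-4 \right)}} - \frac{1}{57}\right) - 3210\right)} = \sqrt{-12079 + \left(\left(\frac{11}{-2 - -16} - \frac{1}{57}\right) - 3210\right)} = \sqrt{-12079 - \left(\frac{182971}{57} - \frac{11}{-2 + 16}\right)} = \sqrt{-12079 - \left(\frac{182971}{57} - \frac{11}{14}\right)} = \sqrt{-12079 + \left(\left(11 \cdot \frac{1}{14} - \frac{1}{57}\right) - 3210\right)} = \sqrt{-12079 + \left(\left(\frac{11}{14} - \frac{1}{57}\right) - 3210\right)} = \sqrt{-12079 + \left(\frac{613}{798} - 3210\right)} = \sqrt{-12079 - \frac{2560967}{798}} = \sqrt{- \frac{12200009}{798}} = \frac{i \sqrt{9735607182}}{798}$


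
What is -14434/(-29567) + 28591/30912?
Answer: 1291533905/913975104 ≈ 1.4131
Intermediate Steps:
-14434/(-29567) + 28591/30912 = -14434*(-1/29567) + 28591*(1/30912) = 14434/29567 + 28591/30912 = 1291533905/913975104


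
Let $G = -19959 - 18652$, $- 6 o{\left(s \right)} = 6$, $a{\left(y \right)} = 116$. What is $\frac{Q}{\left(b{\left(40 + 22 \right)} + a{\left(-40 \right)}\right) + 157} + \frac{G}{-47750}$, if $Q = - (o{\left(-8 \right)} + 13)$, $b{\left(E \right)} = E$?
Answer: $\frac{2472337}{3199250} \approx 0.77279$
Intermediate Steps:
$o{\left(s \right)} = -1$ ($o{\left(s \right)} = \left(- \frac{1}{6}\right) 6 = -1$)
$Q = -12$ ($Q = - (-1 + 13) = \left(-1\right) 12 = -12$)
$G = -38611$
$\frac{Q}{\left(b{\left(40 + 22 \right)} + a{\left(-40 \right)}\right) + 157} + \frac{G}{-47750} = - \frac{12}{\left(\left(40 + 22\right) + 116\right) + 157} - \frac{38611}{-47750} = - \frac{12}{\left(62 + 116\right) + 157} - - \frac{38611}{47750} = - \frac{12}{178 + 157} + \frac{38611}{47750} = - \frac{12}{335} + \frac{38611}{47750} = \frac{2472337}{3199250}$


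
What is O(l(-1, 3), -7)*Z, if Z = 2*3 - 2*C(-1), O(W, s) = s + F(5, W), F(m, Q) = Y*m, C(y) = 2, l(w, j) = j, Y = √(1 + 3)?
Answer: 6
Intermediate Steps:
Y = 2 (Y = √4 = 2)
F(m, Q) = 2*m
O(W, s) = 10 + s (O(W, s) = s + 2*5 = s + 10 = 10 + s)
Z = 2 (Z = 2*3 - 2*2 = 6 - 4 = 2)
O(l(-1, 3), -7)*Z = (10 - 7)*2 = 3*2 = 6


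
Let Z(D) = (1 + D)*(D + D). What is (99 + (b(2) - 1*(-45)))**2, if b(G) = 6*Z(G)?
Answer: 46656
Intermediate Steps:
Z(D) = 2*D*(1 + D) (Z(D) = (1 + D)*(2*D) = 2*D*(1 + D))
b(G) = 12*G*(1 + G) (b(G) = 6*(2*G*(1 + G)) = 12*G*(1 + G))
(99 + (b(2) - 1*(-45)))**2 = (99 + (12*2*(1 + 2) - 1*(-45)))**2 = (99 + (12*2*3 + 45))**2 = (99 + (72 + 45))**2 = (99 + 117)**2 = 216**2 = 46656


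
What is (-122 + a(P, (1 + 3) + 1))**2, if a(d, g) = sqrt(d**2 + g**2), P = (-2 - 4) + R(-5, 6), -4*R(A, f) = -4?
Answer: 14934 - 1220*sqrt(2) ≈ 13209.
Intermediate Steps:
R(A, f) = 1 (R(A, f) = -1/4*(-4) = 1)
P = -5 (P = (-2 - 4) + 1 = -6 + 1 = -5)
(-122 + a(P, (1 + 3) + 1))**2 = (-122 + sqrt((-5)**2 + ((1 + 3) + 1)**2))**2 = (-122 + sqrt(25 + (4 + 1)**2))**2 = (-122 + sqrt(25 + 5**2))**2 = (-122 + sqrt(25 + 25))**2 = (-122 + sqrt(50))**2 = (-122 + 5*sqrt(2))**2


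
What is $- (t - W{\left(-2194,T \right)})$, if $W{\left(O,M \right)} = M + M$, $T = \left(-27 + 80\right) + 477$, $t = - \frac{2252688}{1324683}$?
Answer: $\frac{468805556}{441561} \approx 1061.7$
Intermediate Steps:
$t = - \frac{750896}{441561}$ ($t = \left(-2252688\right) \frac{1}{1324683} = - \frac{750896}{441561} \approx -1.7005$)
$T = 530$ ($T = 53 + 477 = 530$)
$W{\left(O,M \right)} = 2 M$
$- (t - W{\left(-2194,T \right)}) = - (- \frac{750896}{441561} - 2 \cdot 530) = - (- \frac{750896}{441561} - 1060) = \left(-1\right) \left(- \frac{468805556}{441561}\right) = \frac{468805556}{441561}$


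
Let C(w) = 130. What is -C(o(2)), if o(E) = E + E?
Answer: -130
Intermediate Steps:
o(E) = 2*E
-C(o(2)) = -1*130 = -130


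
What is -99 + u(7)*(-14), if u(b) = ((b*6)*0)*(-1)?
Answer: -99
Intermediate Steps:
u(b) = 0 (u(b) = ((6*b)*0)*(-1) = 0*(-1) = 0)
-99 + u(7)*(-14) = -99 + 0*(-14) = -99 + 0 = -99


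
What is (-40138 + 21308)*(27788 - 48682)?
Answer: 393434020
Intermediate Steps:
(-40138 + 21308)*(27788 - 48682) = -18830*(-20894) = 393434020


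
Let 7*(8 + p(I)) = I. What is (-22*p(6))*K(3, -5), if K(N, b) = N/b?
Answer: -660/7 ≈ -94.286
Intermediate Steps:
p(I) = -8 + I/7
(-22*p(6))*K(3, -5) = (-22*(-8 + (⅐)*6))*(3/(-5)) = (-22*(-8 + 6/7))*(3*(-⅕)) = -22*(-50/7)*(-⅗) = (1100/7)*(-⅗) = -660/7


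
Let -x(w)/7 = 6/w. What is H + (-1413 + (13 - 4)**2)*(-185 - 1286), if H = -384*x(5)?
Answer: 9812988/5 ≈ 1.9626e+6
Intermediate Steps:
x(w) = -42/w
H = 16128/5 (H = -(-16128)/5 = -384*(-42/5) = 16128/5 ≈ 3225.6)
H + (-1413 + (13 - 4)**2)*(-185 - 1286) = 16128/5 + (-1413 + (13 - 4)**2)*(-185 - 1286) = 16128/5 + (-1413 + 9**2)*(-1471) = 16128/5 + (-1413 + 81)*(-1471) = 16128/5 - 1332*(-1471) = 16128/5 + 1959372 = 9812988/5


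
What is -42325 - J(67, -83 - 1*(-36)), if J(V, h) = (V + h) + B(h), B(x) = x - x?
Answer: -42345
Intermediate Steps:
B(x) = 0
J(V, h) = V + h (J(V, h) = (V + h) + 0 = V + h)
-42325 - J(67, -83 - 1*(-36)) = -42325 - (67 + (-83 - 1*(-36))) = -42325 - (67 + (-83 + 36)) = -42325 - (67 - 47) = -42325 - 1*20 = -42325 - 20 = -42345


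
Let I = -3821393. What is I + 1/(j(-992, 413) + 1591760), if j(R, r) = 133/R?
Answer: -6034078089260299/1579025787 ≈ -3.8214e+6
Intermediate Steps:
I + 1/(j(-992, 413) + 1591760) = -3821393 + 1/(133/(-992) + 1591760) = -3821393 + 1/(133*(-1/992) + 1591760) = -3821393 + 1/(-133/992 + 1591760) = -3821393 + 1/(1579025787/992) = -3821393 + 992/1579025787 = -6034078089260299/1579025787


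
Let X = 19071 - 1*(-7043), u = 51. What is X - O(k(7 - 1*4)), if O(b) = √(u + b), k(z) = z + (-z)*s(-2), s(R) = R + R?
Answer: 26114 - √66 ≈ 26106.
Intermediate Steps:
s(R) = 2*R
k(z) = 5*z (k(z) = z + (-z)*(2*(-2)) = z - z*(-4) = z + 4*z = 5*z)
O(b) = √(51 + b)
X = 26114 (X = 19071 + 7043 = 26114)
X - O(k(7 - 1*4)) = 26114 - √(51 + 5*(7 - 1*4)) = 26114 - √(51 + 5*(7 - 4)) = 26114 - √(51 + 5*3) = 26114 - √(51 + 15) = 26114 - √66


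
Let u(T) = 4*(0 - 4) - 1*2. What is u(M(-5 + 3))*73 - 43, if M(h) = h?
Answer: -1357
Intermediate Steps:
u(T) = -18 (u(T) = 4*(-4) - 2 = -16 - 2 = -18)
u(M(-5 + 3))*73 - 43 = -18*73 - 43 = -1314 - 43 = -1357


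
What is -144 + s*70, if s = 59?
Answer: 3986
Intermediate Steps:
-144 + s*70 = -144 + 59*70 = -144 + 4130 = 3986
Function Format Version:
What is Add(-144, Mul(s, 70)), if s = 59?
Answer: 3986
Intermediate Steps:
Add(-144, Mul(s, 70)) = Add(-144, Mul(59, 70)) = Add(-144, 4130) = 3986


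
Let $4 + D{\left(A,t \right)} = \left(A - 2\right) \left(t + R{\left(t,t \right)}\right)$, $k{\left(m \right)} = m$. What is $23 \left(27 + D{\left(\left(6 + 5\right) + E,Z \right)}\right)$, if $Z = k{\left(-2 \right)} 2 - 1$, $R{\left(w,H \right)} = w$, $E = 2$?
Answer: $-2001$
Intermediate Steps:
$Z = -5$ ($Z = \left(-2\right) 2 - 1 = -4 - 1 = -5$)
$D{\left(A,t \right)} = -4 + 2 t \left(-2 + A\right)$ ($D{\left(A,t \right)} = -4 + \left(A - 2\right) \left(t + t\right) = -4 + \left(-2 + A\right) 2 t = -4 + 2 t \left(-2 + A\right)$)
$23 \left(27 + D{\left(\left(6 + 5\right) + E,Z \right)}\right) = 23 \left(27 - \left(-16 - 2 \left(\left(6 + 5\right) + 2\right) \left(-5\right)\right)\right) = 23 \left(27 + \left(-4 + 20 + 2 \left(11 + 2\right) \left(-5\right)\right)\right) = 23 \left(27 + \left(-4 + 20 + 2 \cdot 13 \left(-5\right)\right)\right) = 23 \left(27 - 114\right) = 23 \left(-87\right) = -2001$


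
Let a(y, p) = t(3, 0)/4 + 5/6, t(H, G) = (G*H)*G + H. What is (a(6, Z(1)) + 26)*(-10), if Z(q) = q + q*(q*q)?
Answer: -1655/6 ≈ -275.83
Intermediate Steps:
t(H, G) = H + H*G² (t(H, G) = H*G² + H = H + H*G²)
Z(q) = q + q³ (Z(q) = q + q*q² = q + q³)
a(y, p) = 19/12 (a(y, p) = (3*(1 + 0²))/4 + 5/6 = (3*(1 + 0))*(¼) + 5*(⅙) = (3*1)*(¼) + ⅚ = 3*(¼) + ⅚ = ¾ + ⅚ = 19/12)
(a(6, Z(1)) + 26)*(-10) = (19/12 + 26)*(-10) = (331/12)*(-10) = -1655/6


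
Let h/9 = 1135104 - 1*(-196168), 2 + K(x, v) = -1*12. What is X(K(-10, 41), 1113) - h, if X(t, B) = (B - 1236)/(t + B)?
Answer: -13167611475/1099 ≈ -1.1981e+7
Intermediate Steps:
K(x, v) = -14 (K(x, v) = -2 - 1*12 = -2 - 12 = -14)
X(t, B) = (-1236 + B)/(B + t)
h = 11981448 (h = 9*(1135104 - 1*(-196168)) = 9*(1135104 + 196168) = 9*1331272 = 11981448)
X(K(-10, 41), 1113) - h = (-1236 + 1113)/(1113 - 14) - 1*11981448 = -123/1099 - 11981448 = -13167611475/1099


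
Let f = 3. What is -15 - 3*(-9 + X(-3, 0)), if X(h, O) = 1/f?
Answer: 11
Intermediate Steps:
X(h, O) = ⅓ (X(h, O) = 1/3 = ⅓)
-15 - 3*(-9 + X(-3, 0)) = -15 - 3*(-9 + ⅓) = -15 - 3*(-26)/3 = -15 - 1*(-26) = -15 + 26 = 11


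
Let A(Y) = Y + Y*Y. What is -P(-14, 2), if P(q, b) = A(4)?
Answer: -20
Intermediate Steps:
A(Y) = Y + Y**2
P(q, b) = 20 (P(q, b) = 4*(1 + 4) = 4*5 = 20)
-P(-14, 2) = -1*20 = -20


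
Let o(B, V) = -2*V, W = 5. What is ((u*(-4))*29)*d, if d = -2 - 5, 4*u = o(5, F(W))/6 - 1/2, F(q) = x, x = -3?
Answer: 203/2 ≈ 101.50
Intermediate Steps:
F(q) = -3
u = ⅛ (u = (-2*(-3)/6 - 1/2)/4 = (6*(⅙) - 1*½)/4 = (1 - ½)/4 = (¼)*(½) = ⅛ ≈ 0.12500)
d = -7
((u*(-4))*29)*d = (((⅛)*(-4))*29)*(-7) = -½*29*(-7) = -29/2*(-7) = 203/2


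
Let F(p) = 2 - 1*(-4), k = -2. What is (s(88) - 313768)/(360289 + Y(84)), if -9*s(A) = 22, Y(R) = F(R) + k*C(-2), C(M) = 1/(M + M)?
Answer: -5647868/6485319 ≈ -0.87087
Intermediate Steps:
F(p) = 6 (F(p) = 2 + 4 = 6)
C(M) = 1/(2*M)
Y(R) = 13/2 (Y(R) = 6 - 1/(-2) = 6 - (-1)/2 = 6 - 2*(-¼) = 6 + ½ = 13/2)
s(A) = -22/9 (s(A) = -⅑*22 = -22/9)
(s(88) - 313768)/(360289 + Y(84)) = (-22/9 - 313768)/(360289 + 13/2) = -2823934/(9*720591/2) = -2823934/9*2/720591 = -5647868/6485319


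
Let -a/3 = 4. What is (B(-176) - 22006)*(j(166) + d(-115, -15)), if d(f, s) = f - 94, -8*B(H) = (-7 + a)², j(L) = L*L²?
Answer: -806910113583/8 ≈ -1.0086e+11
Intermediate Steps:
a = -12 (a = -3*4 = -12)
j(L) = L³
B(H) = -361/8 (B(H) = -(-7 - 12)²/8 = -⅛*(-19)² = -⅛*361 = -361/8)
d(f, s) = -94 + f
(B(-176) - 22006)*(j(166) + d(-115, -15)) = (-361/8 - 22006)*(166³ + (-94 - 115)) = -176409*(4574296 - 209)/8 = -176409/8*4574087 = -806910113583/8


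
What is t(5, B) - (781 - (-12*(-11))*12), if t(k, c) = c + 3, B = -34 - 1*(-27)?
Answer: 799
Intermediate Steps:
B = -7 (B = -34 + 27 = -7)
t(k, c) = 3 + c
t(5, B) - (781 - (-12*(-11))*12) = (3 - 7) - (781 - (-12*(-11))*12) = -4 - (781 - 132*12) = -4 - (781 - 1*1584) = -4 - (781 - 1584) = -4 - 1*(-803) = -4 + 803 = 799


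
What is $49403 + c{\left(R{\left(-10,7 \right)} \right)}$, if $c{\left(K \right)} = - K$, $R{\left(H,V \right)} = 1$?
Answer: $49402$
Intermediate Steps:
$49403 + c{\left(R{\left(-10,7 \right)} \right)} = 49403 - 1 = 49402$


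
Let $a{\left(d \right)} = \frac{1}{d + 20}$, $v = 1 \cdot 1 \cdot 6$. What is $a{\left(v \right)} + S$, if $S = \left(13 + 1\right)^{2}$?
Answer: $\frac{5097}{26} \approx 196.04$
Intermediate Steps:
$S = 196$ ($S = 14^{2} = 196$)
$v = 6$ ($v = 1 \cdot 6 = 6$)
$a{\left(d \right)} = \frac{1}{20 + d}$
$a{\left(v \right)} + S = \frac{1}{20 + 6} + 196 = \frac{1}{26} + 196 = \frac{5097}{26}$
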